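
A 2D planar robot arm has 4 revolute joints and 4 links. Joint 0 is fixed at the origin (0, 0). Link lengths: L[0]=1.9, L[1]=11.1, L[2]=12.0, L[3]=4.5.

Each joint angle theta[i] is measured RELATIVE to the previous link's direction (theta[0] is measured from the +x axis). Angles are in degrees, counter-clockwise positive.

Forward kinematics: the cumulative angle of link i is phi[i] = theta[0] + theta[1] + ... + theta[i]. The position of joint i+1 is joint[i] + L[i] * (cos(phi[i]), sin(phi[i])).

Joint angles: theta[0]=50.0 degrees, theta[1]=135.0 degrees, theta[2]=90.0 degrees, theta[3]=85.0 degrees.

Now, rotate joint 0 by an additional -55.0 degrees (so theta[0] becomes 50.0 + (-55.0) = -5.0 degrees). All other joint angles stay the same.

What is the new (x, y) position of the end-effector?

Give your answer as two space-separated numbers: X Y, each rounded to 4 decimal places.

joint[0] = (0.0000, 0.0000)  (base)
link 0: phi[0] = -5 = -5 deg
  cos(-5 deg) = 0.9962, sin(-5 deg) = -0.0872
  joint[1] = (0.0000, 0.0000) + 1.9 * (0.9962, -0.0872) = (0.0000 + 1.8928, 0.0000 + -0.1656) = (1.8928, -0.1656)
link 1: phi[1] = -5 + 135 = 130 deg
  cos(130 deg) = -0.6428, sin(130 deg) = 0.7660
  joint[2] = (1.8928, -0.1656) + 11.1 * (-0.6428, 0.7660) = (1.8928 + -7.1349, -0.1656 + 8.5031) = (-5.2422, 8.3375)
link 2: phi[2] = -5 + 135 + 90 = 220 deg
  cos(220 deg) = -0.7660, sin(220 deg) = -0.6428
  joint[3] = (-5.2422, 8.3375) + 12 * (-0.7660, -0.6428) = (-5.2422 + -9.1925, 8.3375 + -7.7135) = (-14.4347, 0.6240)
link 3: phi[3] = -5 + 135 + 90 + 85 = 305 deg
  cos(305 deg) = 0.5736, sin(305 deg) = -0.8192
  joint[4] = (-14.4347, 0.6240) + 4.5 * (0.5736, -0.8192) = (-14.4347 + 2.5811, 0.6240 + -3.6862) = (-11.8536, -3.0621)
End effector: (-11.8536, -3.0621)

Answer: -11.8536 -3.0621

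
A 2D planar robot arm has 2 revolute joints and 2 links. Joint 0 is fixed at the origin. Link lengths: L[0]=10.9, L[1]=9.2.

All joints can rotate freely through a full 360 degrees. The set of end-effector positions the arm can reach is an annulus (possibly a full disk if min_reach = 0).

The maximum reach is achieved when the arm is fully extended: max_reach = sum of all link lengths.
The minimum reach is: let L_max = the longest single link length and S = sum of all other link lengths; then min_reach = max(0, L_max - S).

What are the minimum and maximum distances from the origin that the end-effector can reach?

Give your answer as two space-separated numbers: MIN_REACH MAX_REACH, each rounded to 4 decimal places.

Answer: 1.7000 20.1000

Derivation:
Link lengths: [10.9, 9.2]
max_reach = 10.9 + 9.2 = 20.1
L_max = max([10.9, 9.2]) = 10.9
S (sum of others) = 20.1 - 10.9 = 9.2
min_reach = max(0, 10.9 - 9.2) = max(0, 1.7) = 1.7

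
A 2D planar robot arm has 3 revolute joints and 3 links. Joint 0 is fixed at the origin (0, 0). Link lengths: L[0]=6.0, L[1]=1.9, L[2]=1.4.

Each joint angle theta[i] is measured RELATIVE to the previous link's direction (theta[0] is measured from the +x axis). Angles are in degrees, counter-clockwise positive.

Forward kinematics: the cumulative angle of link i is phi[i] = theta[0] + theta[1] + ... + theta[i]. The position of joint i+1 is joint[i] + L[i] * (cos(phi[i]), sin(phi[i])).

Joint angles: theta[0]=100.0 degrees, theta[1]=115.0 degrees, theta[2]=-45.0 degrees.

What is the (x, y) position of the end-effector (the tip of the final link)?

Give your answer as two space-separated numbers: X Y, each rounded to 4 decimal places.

joint[0] = (0.0000, 0.0000)  (base)
link 0: phi[0] = 100 = 100 deg
  cos(100 deg) = -0.1736, sin(100 deg) = 0.9848
  joint[1] = (0.0000, 0.0000) + 6 * (-0.1736, 0.9848) = (0.0000 + -1.0419, 0.0000 + 5.9088) = (-1.0419, 5.9088)
link 1: phi[1] = 100 + 115 = 215 deg
  cos(215 deg) = -0.8192, sin(215 deg) = -0.5736
  joint[2] = (-1.0419, 5.9088) + 1.9 * (-0.8192, -0.5736) = (-1.0419 + -1.5564, 5.9088 + -1.0898) = (-2.5983, 4.8191)
link 2: phi[2] = 100 + 115 + -45 = 170 deg
  cos(170 deg) = -0.9848, sin(170 deg) = 0.1736
  joint[3] = (-2.5983, 4.8191) + 1.4 * (-0.9848, 0.1736) = (-2.5983 + -1.3787, 4.8191 + 0.2431) = (-3.9770, 5.0622)
End effector: (-3.9770, 5.0622)

Answer: -3.9770 5.0622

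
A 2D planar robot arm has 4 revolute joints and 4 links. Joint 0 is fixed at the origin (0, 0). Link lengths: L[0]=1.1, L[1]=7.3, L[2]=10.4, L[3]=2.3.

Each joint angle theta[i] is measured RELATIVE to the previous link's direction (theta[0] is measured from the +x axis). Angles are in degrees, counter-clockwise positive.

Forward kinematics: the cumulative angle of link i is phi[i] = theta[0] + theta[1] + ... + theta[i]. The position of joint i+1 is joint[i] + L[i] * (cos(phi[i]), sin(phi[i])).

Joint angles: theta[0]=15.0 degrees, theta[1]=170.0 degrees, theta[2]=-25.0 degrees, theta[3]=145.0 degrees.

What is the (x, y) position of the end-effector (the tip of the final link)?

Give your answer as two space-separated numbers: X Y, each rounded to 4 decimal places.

joint[0] = (0.0000, 0.0000)  (base)
link 0: phi[0] = 15 = 15 deg
  cos(15 deg) = 0.9659, sin(15 deg) = 0.2588
  joint[1] = (0.0000, 0.0000) + 1.1 * (0.9659, 0.2588) = (0.0000 + 1.0625, 0.0000 + 0.2847) = (1.0625, 0.2847)
link 1: phi[1] = 15 + 170 = 185 deg
  cos(185 deg) = -0.9962, sin(185 deg) = -0.0872
  joint[2] = (1.0625, 0.2847) + 7.3 * (-0.9962, -0.0872) = (1.0625 + -7.2722, 0.2847 + -0.6362) = (-6.2097, -0.3515)
link 2: phi[2] = 15 + 170 + -25 = 160 deg
  cos(160 deg) = -0.9397, sin(160 deg) = 0.3420
  joint[3] = (-6.2097, -0.3515) + 10.4 * (-0.9397, 0.3420) = (-6.2097 + -9.7728, -0.3515 + 3.5570) = (-15.9825, 3.2055)
link 3: phi[3] = 15 + 170 + -25 + 145 = 305 deg
  cos(305 deg) = 0.5736, sin(305 deg) = -0.8192
  joint[4] = (-15.9825, 3.2055) + 2.3 * (0.5736, -0.8192) = (-15.9825 + 1.3192, 3.2055 + -1.8840) = (-14.6633, 1.3214)
End effector: (-14.6633, 1.3214)

Answer: -14.6633 1.3214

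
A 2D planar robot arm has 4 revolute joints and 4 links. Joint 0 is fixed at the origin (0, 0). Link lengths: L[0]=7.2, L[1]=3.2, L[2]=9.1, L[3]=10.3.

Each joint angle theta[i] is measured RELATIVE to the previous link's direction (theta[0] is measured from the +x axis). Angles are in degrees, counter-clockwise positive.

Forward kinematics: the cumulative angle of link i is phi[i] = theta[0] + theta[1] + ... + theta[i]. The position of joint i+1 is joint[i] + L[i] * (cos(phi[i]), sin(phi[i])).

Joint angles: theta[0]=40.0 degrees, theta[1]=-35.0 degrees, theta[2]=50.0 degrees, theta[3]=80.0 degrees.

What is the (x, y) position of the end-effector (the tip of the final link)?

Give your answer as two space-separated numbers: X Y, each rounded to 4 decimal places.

Answer: 6.6397 19.6445

Derivation:
joint[0] = (0.0000, 0.0000)  (base)
link 0: phi[0] = 40 = 40 deg
  cos(40 deg) = 0.7660, sin(40 deg) = 0.6428
  joint[1] = (0.0000, 0.0000) + 7.2 * (0.7660, 0.6428) = (0.0000 + 5.5155, 0.0000 + 4.6281) = (5.5155, 4.6281)
link 1: phi[1] = 40 + -35 = 5 deg
  cos(5 deg) = 0.9962, sin(5 deg) = 0.0872
  joint[2] = (5.5155, 4.6281) + 3.2 * (0.9962, 0.0872) = (5.5155 + 3.1878, 4.6281 + 0.2789) = (8.7033, 4.9070)
link 2: phi[2] = 40 + -35 + 50 = 55 deg
  cos(55 deg) = 0.5736, sin(55 deg) = 0.8192
  joint[3] = (8.7033, 4.9070) + 9.1 * (0.5736, 0.8192) = (8.7033 + 5.2195, 4.9070 + 7.4543) = (13.9229, 12.3613)
link 3: phi[3] = 40 + -35 + 50 + 80 = 135 deg
  cos(135 deg) = -0.7071, sin(135 deg) = 0.7071
  joint[4] = (13.9229, 12.3613) + 10.3 * (-0.7071, 0.7071) = (13.9229 + -7.2832, 12.3613 + 7.2832) = (6.6397, 19.6445)
End effector: (6.6397, 19.6445)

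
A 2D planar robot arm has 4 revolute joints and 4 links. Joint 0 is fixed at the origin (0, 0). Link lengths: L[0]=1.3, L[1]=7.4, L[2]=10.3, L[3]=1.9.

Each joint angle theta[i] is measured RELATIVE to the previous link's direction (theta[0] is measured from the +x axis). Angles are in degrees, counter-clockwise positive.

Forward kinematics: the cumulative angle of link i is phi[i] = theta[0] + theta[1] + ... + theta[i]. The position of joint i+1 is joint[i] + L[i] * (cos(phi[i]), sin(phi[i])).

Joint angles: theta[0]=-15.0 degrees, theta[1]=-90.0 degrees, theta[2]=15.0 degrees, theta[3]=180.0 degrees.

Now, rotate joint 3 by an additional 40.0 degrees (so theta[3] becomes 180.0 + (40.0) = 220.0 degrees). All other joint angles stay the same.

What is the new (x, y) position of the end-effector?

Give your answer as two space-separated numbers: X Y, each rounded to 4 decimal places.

joint[0] = (0.0000, 0.0000)  (base)
link 0: phi[0] = -15 = -15 deg
  cos(-15 deg) = 0.9659, sin(-15 deg) = -0.2588
  joint[1] = (0.0000, 0.0000) + 1.3 * (0.9659, -0.2588) = (0.0000 + 1.2557, 0.0000 + -0.3365) = (1.2557, -0.3365)
link 1: phi[1] = -15 + -90 = -105 deg
  cos(-105 deg) = -0.2588, sin(-105 deg) = -0.9659
  joint[2] = (1.2557, -0.3365) + 7.4 * (-0.2588, -0.9659) = (1.2557 + -1.9153, -0.3365 + -7.1479) = (-0.6596, -7.4843)
link 2: phi[2] = -15 + -90 + 15 = -90 deg
  cos(-90 deg) = 0.0000, sin(-90 deg) = -1.0000
  joint[3] = (-0.6596, -7.4843) + 10.3 * (0.0000, -1.0000) = (-0.6596 + 0.0000, -7.4843 + -10.3000) = (-0.6596, -17.7843)
link 3: phi[3] = -15 + -90 + 15 + 220 = 130 deg
  cos(130 deg) = -0.6428, sin(130 deg) = 0.7660
  joint[4] = (-0.6596, -17.7843) + 1.9 * (-0.6428, 0.7660) = (-0.6596 + -1.2213, -17.7843 + 1.4555) = (-1.8809, -16.3288)
End effector: (-1.8809, -16.3288)

Answer: -1.8809 -16.3288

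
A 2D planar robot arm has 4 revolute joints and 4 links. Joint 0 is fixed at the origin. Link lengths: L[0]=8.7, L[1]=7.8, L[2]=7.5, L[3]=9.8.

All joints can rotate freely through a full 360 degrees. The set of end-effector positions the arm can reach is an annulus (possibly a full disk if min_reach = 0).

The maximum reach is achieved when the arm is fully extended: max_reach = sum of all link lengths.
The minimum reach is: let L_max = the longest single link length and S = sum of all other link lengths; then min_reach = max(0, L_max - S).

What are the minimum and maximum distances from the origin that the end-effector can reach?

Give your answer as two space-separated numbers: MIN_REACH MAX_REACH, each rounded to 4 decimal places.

Link lengths: [8.7, 7.8, 7.5, 9.8]
max_reach = 8.7 + 7.8 + 7.5 + 9.8 = 33.8
L_max = max([8.7, 7.8, 7.5, 9.8]) = 9.8
S (sum of others) = 33.8 - 9.8 = 24
min_reach = max(0, 9.8 - 24) = max(0, -14.2) = 0

Answer: 0.0000 33.8000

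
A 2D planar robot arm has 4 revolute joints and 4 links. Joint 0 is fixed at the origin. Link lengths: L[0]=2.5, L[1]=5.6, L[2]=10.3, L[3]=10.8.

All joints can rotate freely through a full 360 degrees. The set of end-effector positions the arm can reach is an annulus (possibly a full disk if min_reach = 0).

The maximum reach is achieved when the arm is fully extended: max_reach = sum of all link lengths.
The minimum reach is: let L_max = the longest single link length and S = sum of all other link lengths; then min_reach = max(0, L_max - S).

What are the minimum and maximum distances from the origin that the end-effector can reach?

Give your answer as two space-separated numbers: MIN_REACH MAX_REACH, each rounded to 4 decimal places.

Link lengths: [2.5, 5.6, 10.3, 10.8]
max_reach = 2.5 + 5.6 + 10.3 + 10.8 = 29.2
L_max = max([2.5, 5.6, 10.3, 10.8]) = 10.8
S (sum of others) = 29.2 - 10.8 = 18.4
min_reach = max(0, 10.8 - 18.4) = max(0, -7.6) = 0

Answer: 0.0000 29.2000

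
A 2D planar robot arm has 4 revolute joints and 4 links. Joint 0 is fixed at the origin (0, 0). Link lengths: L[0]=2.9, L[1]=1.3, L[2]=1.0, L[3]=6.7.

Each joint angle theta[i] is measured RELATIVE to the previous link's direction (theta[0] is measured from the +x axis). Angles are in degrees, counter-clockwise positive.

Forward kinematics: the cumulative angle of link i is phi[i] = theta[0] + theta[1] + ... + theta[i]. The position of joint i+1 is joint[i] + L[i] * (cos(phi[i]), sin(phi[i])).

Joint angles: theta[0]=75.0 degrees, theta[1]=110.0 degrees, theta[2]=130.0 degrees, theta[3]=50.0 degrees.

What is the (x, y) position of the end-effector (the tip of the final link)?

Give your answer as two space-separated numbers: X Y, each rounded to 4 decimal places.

Answer: 6.8371 2.5647

Derivation:
joint[0] = (0.0000, 0.0000)  (base)
link 0: phi[0] = 75 = 75 deg
  cos(75 deg) = 0.2588, sin(75 deg) = 0.9659
  joint[1] = (0.0000, 0.0000) + 2.9 * (0.2588, 0.9659) = (0.0000 + 0.7506, 0.0000 + 2.8012) = (0.7506, 2.8012)
link 1: phi[1] = 75 + 110 = 185 deg
  cos(185 deg) = -0.9962, sin(185 deg) = -0.0872
  joint[2] = (0.7506, 2.8012) + 1.3 * (-0.9962, -0.0872) = (0.7506 + -1.2951, 2.8012 + -0.1133) = (-0.5445, 2.6879)
link 2: phi[2] = 75 + 110 + 130 = 315 deg
  cos(315 deg) = 0.7071, sin(315 deg) = -0.7071
  joint[3] = (-0.5445, 2.6879) + 1 * (0.7071, -0.7071) = (-0.5445 + 0.7071, 2.6879 + -0.7071) = (0.1626, 1.9808)
link 3: phi[3] = 75 + 110 + 130 + 50 = 365 deg
  cos(365 deg) = 0.9962, sin(365 deg) = 0.0872
  joint[4] = (0.1626, 1.9808) + 6.7 * (0.9962, 0.0872) = (0.1626 + 6.6745, 1.9808 + 0.5839) = (6.8371, 2.5647)
End effector: (6.8371, 2.5647)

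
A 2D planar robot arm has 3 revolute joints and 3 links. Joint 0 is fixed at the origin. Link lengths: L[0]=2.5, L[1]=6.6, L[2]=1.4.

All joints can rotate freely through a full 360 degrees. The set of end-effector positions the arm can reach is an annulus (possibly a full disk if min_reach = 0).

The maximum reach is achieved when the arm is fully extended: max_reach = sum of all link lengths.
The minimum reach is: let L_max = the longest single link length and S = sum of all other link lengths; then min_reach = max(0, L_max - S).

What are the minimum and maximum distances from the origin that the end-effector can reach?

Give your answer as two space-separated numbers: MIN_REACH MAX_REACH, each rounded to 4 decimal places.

Link lengths: [2.5, 6.6, 1.4]
max_reach = 2.5 + 6.6 + 1.4 = 10.5
L_max = max([2.5, 6.6, 1.4]) = 6.6
S (sum of others) = 10.5 - 6.6 = 3.9
min_reach = max(0, 6.6 - 3.9) = max(0, 2.7) = 2.7

Answer: 2.7000 10.5000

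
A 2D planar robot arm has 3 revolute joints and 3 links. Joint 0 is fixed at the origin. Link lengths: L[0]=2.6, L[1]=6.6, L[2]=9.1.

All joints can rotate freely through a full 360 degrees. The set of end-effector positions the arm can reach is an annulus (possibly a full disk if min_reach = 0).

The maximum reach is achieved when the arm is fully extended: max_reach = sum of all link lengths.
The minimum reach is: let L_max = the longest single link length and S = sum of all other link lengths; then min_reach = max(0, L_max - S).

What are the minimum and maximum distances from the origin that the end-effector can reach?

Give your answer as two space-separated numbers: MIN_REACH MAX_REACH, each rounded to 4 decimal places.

Link lengths: [2.6, 6.6, 9.1]
max_reach = 2.6 + 6.6 + 9.1 = 18.3
L_max = max([2.6, 6.6, 9.1]) = 9.1
S (sum of others) = 18.3 - 9.1 = 9.2
min_reach = max(0, 9.1 - 9.2) = max(0, -0.1) = 0

Answer: 0.0000 18.3000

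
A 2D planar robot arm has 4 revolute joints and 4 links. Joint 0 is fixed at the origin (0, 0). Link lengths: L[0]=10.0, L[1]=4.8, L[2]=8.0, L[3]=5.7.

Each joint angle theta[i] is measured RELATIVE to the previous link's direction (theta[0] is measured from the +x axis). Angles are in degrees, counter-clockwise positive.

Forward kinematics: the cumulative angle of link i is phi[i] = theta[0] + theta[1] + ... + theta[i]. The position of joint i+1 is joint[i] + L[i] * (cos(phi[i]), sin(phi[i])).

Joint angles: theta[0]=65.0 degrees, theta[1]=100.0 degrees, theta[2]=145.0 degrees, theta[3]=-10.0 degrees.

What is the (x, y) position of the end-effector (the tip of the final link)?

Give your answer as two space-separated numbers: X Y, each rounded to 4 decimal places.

Answer: 7.5820 -0.7593

Derivation:
joint[0] = (0.0000, 0.0000)  (base)
link 0: phi[0] = 65 = 65 deg
  cos(65 deg) = 0.4226, sin(65 deg) = 0.9063
  joint[1] = (0.0000, 0.0000) + 10 * (0.4226, 0.9063) = (0.0000 + 4.2262, 0.0000 + 9.0631) = (4.2262, 9.0631)
link 1: phi[1] = 65 + 100 = 165 deg
  cos(165 deg) = -0.9659, sin(165 deg) = 0.2588
  joint[2] = (4.2262, 9.0631) + 4.8 * (-0.9659, 0.2588) = (4.2262 + -4.6364, 9.0631 + 1.2423) = (-0.4103, 10.3054)
link 2: phi[2] = 65 + 100 + 145 = 310 deg
  cos(310 deg) = 0.6428, sin(310 deg) = -0.7660
  joint[3] = (-0.4103, 10.3054) + 8 * (0.6428, -0.7660) = (-0.4103 + 5.1423, 10.3054 + -6.1284) = (4.7320, 4.1771)
link 3: phi[3] = 65 + 100 + 145 + -10 = 300 deg
  cos(300 deg) = 0.5000, sin(300 deg) = -0.8660
  joint[4] = (4.7320, 4.1771) + 5.7 * (0.5000, -0.8660) = (4.7320 + 2.8500, 4.1771 + -4.9363) = (7.5820, -0.7593)
End effector: (7.5820, -0.7593)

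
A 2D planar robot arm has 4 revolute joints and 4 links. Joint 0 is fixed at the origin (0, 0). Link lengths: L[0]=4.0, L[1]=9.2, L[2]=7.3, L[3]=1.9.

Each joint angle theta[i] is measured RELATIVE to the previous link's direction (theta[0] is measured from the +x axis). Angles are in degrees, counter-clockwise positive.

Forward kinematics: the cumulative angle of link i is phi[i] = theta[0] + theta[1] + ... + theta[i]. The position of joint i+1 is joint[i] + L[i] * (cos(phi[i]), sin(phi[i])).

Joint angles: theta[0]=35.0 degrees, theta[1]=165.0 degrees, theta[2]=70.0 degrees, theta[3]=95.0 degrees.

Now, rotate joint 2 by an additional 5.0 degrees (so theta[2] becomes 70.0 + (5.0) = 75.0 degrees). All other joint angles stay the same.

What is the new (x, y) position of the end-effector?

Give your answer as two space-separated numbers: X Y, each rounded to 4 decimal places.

Answer: -2.8612 -7.7946

Derivation:
joint[0] = (0.0000, 0.0000)  (base)
link 0: phi[0] = 35 = 35 deg
  cos(35 deg) = 0.8192, sin(35 deg) = 0.5736
  joint[1] = (0.0000, 0.0000) + 4 * (0.8192, 0.5736) = (0.0000 + 3.2766, 0.0000 + 2.2943) = (3.2766, 2.2943)
link 1: phi[1] = 35 + 165 = 200 deg
  cos(200 deg) = -0.9397, sin(200 deg) = -0.3420
  joint[2] = (3.2766, 2.2943) + 9.2 * (-0.9397, -0.3420) = (3.2766 + -8.6452, 2.2943 + -3.1466) = (-5.3686, -0.8523)
link 2: phi[2] = 35 + 165 + 75 = 275 deg
  cos(275 deg) = 0.0872, sin(275 deg) = -0.9962
  joint[3] = (-5.3686, -0.8523) + 7.3 * (0.0872, -0.9962) = (-5.3686 + 0.6362, -0.8523 + -7.2722) = (-4.7323, -8.1245)
link 3: phi[3] = 35 + 165 + 75 + 95 = 370 deg
  cos(370 deg) = 0.9848, sin(370 deg) = 0.1736
  joint[4] = (-4.7323, -8.1245) + 1.9 * (0.9848, 0.1736) = (-4.7323 + 1.8711, -8.1245 + 0.3299) = (-2.8612, -7.7946)
End effector: (-2.8612, -7.7946)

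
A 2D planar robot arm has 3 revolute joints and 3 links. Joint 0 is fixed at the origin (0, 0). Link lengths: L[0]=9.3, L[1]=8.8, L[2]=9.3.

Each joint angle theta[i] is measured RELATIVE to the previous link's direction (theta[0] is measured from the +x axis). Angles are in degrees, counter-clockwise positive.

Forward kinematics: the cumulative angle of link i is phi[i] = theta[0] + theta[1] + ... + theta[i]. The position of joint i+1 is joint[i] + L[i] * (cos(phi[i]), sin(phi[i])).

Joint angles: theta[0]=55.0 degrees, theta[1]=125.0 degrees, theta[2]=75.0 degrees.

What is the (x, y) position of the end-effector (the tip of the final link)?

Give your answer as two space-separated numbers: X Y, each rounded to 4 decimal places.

Answer: -5.8728 -1.3650

Derivation:
joint[0] = (0.0000, 0.0000)  (base)
link 0: phi[0] = 55 = 55 deg
  cos(55 deg) = 0.5736, sin(55 deg) = 0.8192
  joint[1] = (0.0000, 0.0000) + 9.3 * (0.5736, 0.8192) = (0.0000 + 5.3343, 0.0000 + 7.6181) = (5.3343, 7.6181)
link 1: phi[1] = 55 + 125 = 180 deg
  cos(180 deg) = -1.0000, sin(180 deg) = 0.0000
  joint[2] = (5.3343, 7.6181) + 8.8 * (-1.0000, 0.0000) = (5.3343 + -8.8000, 7.6181 + 0.0000) = (-3.4657, 7.6181)
link 2: phi[2] = 55 + 125 + 75 = 255 deg
  cos(255 deg) = -0.2588, sin(255 deg) = -0.9659
  joint[3] = (-3.4657, 7.6181) + 9.3 * (-0.2588, -0.9659) = (-3.4657 + -2.4070, 7.6181 + -8.9831) = (-5.8728, -1.3650)
End effector: (-5.8728, -1.3650)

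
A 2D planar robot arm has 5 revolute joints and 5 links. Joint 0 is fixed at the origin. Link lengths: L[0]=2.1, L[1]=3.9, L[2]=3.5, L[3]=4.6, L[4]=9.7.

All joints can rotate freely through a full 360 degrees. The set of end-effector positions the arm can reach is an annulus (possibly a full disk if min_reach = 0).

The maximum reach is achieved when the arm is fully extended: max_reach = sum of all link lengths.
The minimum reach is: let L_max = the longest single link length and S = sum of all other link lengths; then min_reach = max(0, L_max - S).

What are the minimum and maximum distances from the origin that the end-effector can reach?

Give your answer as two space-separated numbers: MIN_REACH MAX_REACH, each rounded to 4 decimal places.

Answer: 0.0000 23.8000

Derivation:
Link lengths: [2.1, 3.9, 3.5, 4.6, 9.7]
max_reach = 2.1 + 3.9 + 3.5 + 4.6 + 9.7 = 23.8
L_max = max([2.1, 3.9, 3.5, 4.6, 9.7]) = 9.7
S (sum of others) = 23.8 - 9.7 = 14.1
min_reach = max(0, 9.7 - 14.1) = max(0, -4.4) = 0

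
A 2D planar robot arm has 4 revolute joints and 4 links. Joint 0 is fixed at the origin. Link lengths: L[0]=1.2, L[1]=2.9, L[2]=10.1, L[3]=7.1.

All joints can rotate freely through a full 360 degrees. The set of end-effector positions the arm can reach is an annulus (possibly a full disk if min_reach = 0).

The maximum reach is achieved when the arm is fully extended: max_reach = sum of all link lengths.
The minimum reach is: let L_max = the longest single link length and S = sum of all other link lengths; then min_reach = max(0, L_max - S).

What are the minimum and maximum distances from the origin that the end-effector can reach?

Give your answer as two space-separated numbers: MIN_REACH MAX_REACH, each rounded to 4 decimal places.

Link lengths: [1.2, 2.9, 10.1, 7.1]
max_reach = 1.2 + 2.9 + 10.1 + 7.1 = 21.3
L_max = max([1.2, 2.9, 10.1, 7.1]) = 10.1
S (sum of others) = 21.3 - 10.1 = 11.2
min_reach = max(0, 10.1 - 11.2) = max(0, -1.1) = 0

Answer: 0.0000 21.3000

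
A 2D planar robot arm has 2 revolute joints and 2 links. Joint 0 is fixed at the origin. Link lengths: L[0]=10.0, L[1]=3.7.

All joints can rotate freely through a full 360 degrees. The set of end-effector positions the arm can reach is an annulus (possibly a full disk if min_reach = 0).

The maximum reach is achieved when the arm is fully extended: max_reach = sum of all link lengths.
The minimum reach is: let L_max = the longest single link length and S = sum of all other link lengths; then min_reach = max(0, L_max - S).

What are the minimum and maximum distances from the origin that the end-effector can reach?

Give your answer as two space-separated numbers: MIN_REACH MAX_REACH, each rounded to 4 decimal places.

Link lengths: [10.0, 3.7]
max_reach = 10 + 3.7 = 13.7
L_max = max([10.0, 3.7]) = 10
S (sum of others) = 13.7 - 10 = 3.7
min_reach = max(0, 10 - 3.7) = max(0, 6.3) = 6.3

Answer: 6.3000 13.7000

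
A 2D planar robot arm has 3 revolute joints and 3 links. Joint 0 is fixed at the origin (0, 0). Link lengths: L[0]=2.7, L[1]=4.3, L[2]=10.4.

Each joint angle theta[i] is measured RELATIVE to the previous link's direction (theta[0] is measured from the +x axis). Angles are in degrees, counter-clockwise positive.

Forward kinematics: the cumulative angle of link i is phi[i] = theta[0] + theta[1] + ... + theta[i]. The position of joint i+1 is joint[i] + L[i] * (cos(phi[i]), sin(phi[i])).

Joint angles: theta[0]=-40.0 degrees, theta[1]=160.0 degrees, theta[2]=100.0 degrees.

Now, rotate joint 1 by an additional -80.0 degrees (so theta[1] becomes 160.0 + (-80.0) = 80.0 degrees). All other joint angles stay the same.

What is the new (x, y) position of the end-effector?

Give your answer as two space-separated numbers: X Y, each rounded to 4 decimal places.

Answer: -2.6046 7.7135

Derivation:
joint[0] = (0.0000, 0.0000)  (base)
link 0: phi[0] = -40 = -40 deg
  cos(-40 deg) = 0.7660, sin(-40 deg) = -0.6428
  joint[1] = (0.0000, 0.0000) + 2.7 * (0.7660, -0.6428) = (0.0000 + 2.0683, 0.0000 + -1.7355) = (2.0683, -1.7355)
link 1: phi[1] = -40 + 80 = 40 deg
  cos(40 deg) = 0.7660, sin(40 deg) = 0.6428
  joint[2] = (2.0683, -1.7355) + 4.3 * (0.7660, 0.6428) = (2.0683 + 3.2940, -1.7355 + 2.7640) = (5.3623, 1.0285)
link 2: phi[2] = -40 + 80 + 100 = 140 deg
  cos(140 deg) = -0.7660, sin(140 deg) = 0.6428
  joint[3] = (5.3623, 1.0285) + 10.4 * (-0.7660, 0.6428) = (5.3623 + -7.9669, 1.0285 + 6.6850) = (-2.6046, 7.7135)
End effector: (-2.6046, 7.7135)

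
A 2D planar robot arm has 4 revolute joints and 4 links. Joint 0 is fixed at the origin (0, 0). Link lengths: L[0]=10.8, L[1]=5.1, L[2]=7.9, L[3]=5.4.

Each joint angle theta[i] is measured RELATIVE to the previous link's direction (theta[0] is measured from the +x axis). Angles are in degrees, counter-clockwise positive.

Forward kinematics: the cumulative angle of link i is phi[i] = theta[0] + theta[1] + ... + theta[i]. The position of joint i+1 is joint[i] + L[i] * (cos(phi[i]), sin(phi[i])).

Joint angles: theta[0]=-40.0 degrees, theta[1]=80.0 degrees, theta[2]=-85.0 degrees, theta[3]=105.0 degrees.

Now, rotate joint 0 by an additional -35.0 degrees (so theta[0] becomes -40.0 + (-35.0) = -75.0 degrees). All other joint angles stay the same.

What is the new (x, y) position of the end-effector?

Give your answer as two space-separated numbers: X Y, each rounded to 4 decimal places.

joint[0] = (0.0000, 0.0000)  (base)
link 0: phi[0] = -75 = -75 deg
  cos(-75 deg) = 0.2588, sin(-75 deg) = -0.9659
  joint[1] = (0.0000, 0.0000) + 10.8 * (0.2588, -0.9659) = (0.0000 + 2.7952, 0.0000 + -10.4320) = (2.7952, -10.4320)
link 1: phi[1] = -75 + 80 = 5 deg
  cos(5 deg) = 0.9962, sin(5 deg) = 0.0872
  joint[2] = (2.7952, -10.4320) + 5.1 * (0.9962, 0.0872) = (2.7952 + 5.0806, -10.4320 + 0.4445) = (7.8758, -9.9875)
link 2: phi[2] = -75 + 80 + -85 = -80 deg
  cos(-80 deg) = 0.1736, sin(-80 deg) = -0.9848
  joint[3] = (7.8758, -9.9875) + 7.9 * (0.1736, -0.9848) = (7.8758 + 1.3718, -9.9875 + -7.7800) = (9.2477, -17.7675)
link 3: phi[3] = -75 + 80 + -85 + 105 = 25 deg
  cos(25 deg) = 0.9063, sin(25 deg) = 0.4226
  joint[4] = (9.2477, -17.7675) + 5.4 * (0.9063, 0.4226) = (9.2477 + 4.8941, -17.7675 + 2.2821) = (14.1417, -15.4853)
End effector: (14.1417, -15.4853)

Answer: 14.1417 -15.4853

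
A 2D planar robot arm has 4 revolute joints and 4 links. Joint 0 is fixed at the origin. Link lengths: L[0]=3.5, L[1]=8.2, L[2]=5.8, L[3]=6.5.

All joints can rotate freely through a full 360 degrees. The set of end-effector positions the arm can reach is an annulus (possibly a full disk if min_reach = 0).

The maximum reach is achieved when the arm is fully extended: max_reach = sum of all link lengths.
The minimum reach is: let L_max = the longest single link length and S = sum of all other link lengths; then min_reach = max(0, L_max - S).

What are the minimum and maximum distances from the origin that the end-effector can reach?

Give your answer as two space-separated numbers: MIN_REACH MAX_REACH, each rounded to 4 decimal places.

Link lengths: [3.5, 8.2, 5.8, 6.5]
max_reach = 3.5 + 8.2 + 5.8 + 6.5 = 24
L_max = max([3.5, 8.2, 5.8, 6.5]) = 8.2
S (sum of others) = 24 - 8.2 = 15.8
min_reach = max(0, 8.2 - 15.8) = max(0, -7.6) = 0

Answer: 0.0000 24.0000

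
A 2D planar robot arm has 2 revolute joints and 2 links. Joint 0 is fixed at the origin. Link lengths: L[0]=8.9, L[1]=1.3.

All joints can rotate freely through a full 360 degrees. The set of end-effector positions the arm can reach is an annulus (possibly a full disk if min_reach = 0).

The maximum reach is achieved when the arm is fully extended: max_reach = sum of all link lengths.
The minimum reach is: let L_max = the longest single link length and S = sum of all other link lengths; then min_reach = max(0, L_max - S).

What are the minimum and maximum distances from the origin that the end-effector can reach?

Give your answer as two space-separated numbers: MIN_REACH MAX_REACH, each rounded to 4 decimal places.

Link lengths: [8.9, 1.3]
max_reach = 8.9 + 1.3 = 10.2
L_max = max([8.9, 1.3]) = 8.9
S (sum of others) = 10.2 - 8.9 = 1.3
min_reach = max(0, 8.9 - 1.3) = max(0, 7.6) = 7.6

Answer: 7.6000 10.2000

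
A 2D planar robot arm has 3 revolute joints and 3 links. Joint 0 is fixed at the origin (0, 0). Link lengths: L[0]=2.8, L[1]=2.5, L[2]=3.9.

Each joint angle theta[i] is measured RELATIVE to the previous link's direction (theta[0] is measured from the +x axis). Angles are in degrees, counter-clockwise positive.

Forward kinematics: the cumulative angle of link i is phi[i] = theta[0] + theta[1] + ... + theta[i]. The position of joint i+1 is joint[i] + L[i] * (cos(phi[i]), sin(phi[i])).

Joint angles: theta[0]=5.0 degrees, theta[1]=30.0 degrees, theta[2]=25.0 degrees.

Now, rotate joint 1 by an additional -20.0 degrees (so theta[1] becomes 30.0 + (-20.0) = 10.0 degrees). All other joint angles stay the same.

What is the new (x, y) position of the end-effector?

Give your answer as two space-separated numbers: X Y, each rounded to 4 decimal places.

Answer: 8.1917 3.3980

Derivation:
joint[0] = (0.0000, 0.0000)  (base)
link 0: phi[0] = 5 = 5 deg
  cos(5 deg) = 0.9962, sin(5 deg) = 0.0872
  joint[1] = (0.0000, 0.0000) + 2.8 * (0.9962, 0.0872) = (0.0000 + 2.7893, 0.0000 + 0.2440) = (2.7893, 0.2440)
link 1: phi[1] = 5 + 10 = 15 deg
  cos(15 deg) = 0.9659, sin(15 deg) = 0.2588
  joint[2] = (2.7893, 0.2440) + 2.5 * (0.9659, 0.2588) = (2.7893 + 2.4148, 0.2440 + 0.6470) = (5.2042, 0.8911)
link 2: phi[2] = 5 + 10 + 25 = 40 deg
  cos(40 deg) = 0.7660, sin(40 deg) = 0.6428
  joint[3] = (5.2042, 0.8911) + 3.9 * (0.7660, 0.6428) = (5.2042 + 2.9876, 0.8911 + 2.5069) = (8.1917, 3.3980)
End effector: (8.1917, 3.3980)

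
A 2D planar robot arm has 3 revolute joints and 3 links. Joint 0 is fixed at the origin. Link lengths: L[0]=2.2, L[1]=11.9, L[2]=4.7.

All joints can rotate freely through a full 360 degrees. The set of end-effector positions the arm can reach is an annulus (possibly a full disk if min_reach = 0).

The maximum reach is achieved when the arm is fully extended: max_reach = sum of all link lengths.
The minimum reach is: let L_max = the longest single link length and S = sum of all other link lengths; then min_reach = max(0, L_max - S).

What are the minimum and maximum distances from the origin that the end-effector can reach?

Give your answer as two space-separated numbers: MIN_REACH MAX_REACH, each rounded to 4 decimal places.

Link lengths: [2.2, 11.9, 4.7]
max_reach = 2.2 + 11.9 + 4.7 = 18.8
L_max = max([2.2, 11.9, 4.7]) = 11.9
S (sum of others) = 18.8 - 11.9 = 6.9
min_reach = max(0, 11.9 - 6.9) = max(0, 5) = 5

Answer: 5.0000 18.8000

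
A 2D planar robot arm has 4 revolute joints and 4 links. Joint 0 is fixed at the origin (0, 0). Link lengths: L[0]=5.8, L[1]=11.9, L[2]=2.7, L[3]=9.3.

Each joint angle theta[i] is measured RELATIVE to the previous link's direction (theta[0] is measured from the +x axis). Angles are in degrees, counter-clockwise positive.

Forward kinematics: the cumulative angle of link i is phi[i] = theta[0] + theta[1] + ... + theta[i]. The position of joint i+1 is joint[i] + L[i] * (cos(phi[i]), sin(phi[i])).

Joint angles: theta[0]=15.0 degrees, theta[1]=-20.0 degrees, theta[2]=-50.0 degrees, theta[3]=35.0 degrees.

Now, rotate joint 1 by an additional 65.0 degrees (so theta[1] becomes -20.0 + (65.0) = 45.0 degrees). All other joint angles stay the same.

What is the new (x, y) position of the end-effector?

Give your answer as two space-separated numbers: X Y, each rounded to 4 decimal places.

Answer: 20.7874 18.8518

Derivation:
joint[0] = (0.0000, 0.0000)  (base)
link 0: phi[0] = 15 = 15 deg
  cos(15 deg) = 0.9659, sin(15 deg) = 0.2588
  joint[1] = (0.0000, 0.0000) + 5.8 * (0.9659, 0.2588) = (0.0000 + 5.6024, 0.0000 + 1.5012) = (5.6024, 1.5012)
link 1: phi[1] = 15 + 45 = 60 deg
  cos(60 deg) = 0.5000, sin(60 deg) = 0.8660
  joint[2] = (5.6024, 1.5012) + 11.9 * (0.5000, 0.8660) = (5.6024 + 5.9500, 1.5012 + 10.3057) = (11.5524, 11.8069)
link 2: phi[2] = 15 + 45 + -50 = 10 deg
  cos(10 deg) = 0.9848, sin(10 deg) = 0.1736
  joint[3] = (11.5524, 11.8069) + 2.7 * (0.9848, 0.1736) = (11.5524 + 2.6590, 11.8069 + 0.4689) = (14.2114, 12.2757)
link 3: phi[3] = 15 + 45 + -50 + 35 = 45 deg
  cos(45 deg) = 0.7071, sin(45 deg) = 0.7071
  joint[4] = (14.2114, 12.2757) + 9.3 * (0.7071, 0.7071) = (14.2114 + 6.5761, 12.2757 + 6.5761) = (20.7874, 18.8518)
End effector: (20.7874, 18.8518)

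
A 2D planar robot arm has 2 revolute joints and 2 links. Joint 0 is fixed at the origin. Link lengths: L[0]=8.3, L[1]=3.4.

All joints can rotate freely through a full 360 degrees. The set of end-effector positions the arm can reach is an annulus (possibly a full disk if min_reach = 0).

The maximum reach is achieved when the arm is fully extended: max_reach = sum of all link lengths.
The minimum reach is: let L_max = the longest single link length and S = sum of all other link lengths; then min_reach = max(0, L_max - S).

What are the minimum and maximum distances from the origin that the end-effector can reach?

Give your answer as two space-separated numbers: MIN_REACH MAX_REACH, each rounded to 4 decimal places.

Link lengths: [8.3, 3.4]
max_reach = 8.3 + 3.4 = 11.7
L_max = max([8.3, 3.4]) = 8.3
S (sum of others) = 11.7 - 8.3 = 3.4
min_reach = max(0, 8.3 - 3.4) = max(0, 4.9) = 4.9

Answer: 4.9000 11.7000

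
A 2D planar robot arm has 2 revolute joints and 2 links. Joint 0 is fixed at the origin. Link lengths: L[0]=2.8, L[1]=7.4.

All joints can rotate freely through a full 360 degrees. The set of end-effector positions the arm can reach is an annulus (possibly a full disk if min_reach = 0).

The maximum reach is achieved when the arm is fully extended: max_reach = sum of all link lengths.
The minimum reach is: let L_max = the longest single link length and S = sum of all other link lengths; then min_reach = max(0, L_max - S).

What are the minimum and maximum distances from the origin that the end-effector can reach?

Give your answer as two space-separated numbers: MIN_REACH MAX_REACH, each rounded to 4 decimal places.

Link lengths: [2.8, 7.4]
max_reach = 2.8 + 7.4 = 10.2
L_max = max([2.8, 7.4]) = 7.4
S (sum of others) = 10.2 - 7.4 = 2.8
min_reach = max(0, 7.4 - 2.8) = max(0, 4.6) = 4.6

Answer: 4.6000 10.2000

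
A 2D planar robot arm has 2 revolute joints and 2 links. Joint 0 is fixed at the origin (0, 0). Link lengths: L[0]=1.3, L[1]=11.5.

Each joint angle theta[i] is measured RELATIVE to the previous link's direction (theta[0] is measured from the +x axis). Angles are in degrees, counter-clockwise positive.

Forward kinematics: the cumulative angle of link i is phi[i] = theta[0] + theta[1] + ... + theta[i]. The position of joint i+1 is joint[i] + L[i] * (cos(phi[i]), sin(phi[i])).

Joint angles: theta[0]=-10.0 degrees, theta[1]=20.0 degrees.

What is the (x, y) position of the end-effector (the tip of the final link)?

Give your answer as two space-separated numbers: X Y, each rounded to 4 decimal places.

joint[0] = (0.0000, 0.0000)  (base)
link 0: phi[0] = -10 = -10 deg
  cos(-10 deg) = 0.9848, sin(-10 deg) = -0.1736
  joint[1] = (0.0000, 0.0000) + 1.3 * (0.9848, -0.1736) = (0.0000 + 1.2803, 0.0000 + -0.2257) = (1.2803, -0.2257)
link 1: phi[1] = -10 + 20 = 10 deg
  cos(10 deg) = 0.9848, sin(10 deg) = 0.1736
  joint[2] = (1.2803, -0.2257) + 11.5 * (0.9848, 0.1736) = (1.2803 + 11.3253, -0.2257 + 1.9970) = (12.6055, 1.7712)
End effector: (12.6055, 1.7712)

Answer: 12.6055 1.7712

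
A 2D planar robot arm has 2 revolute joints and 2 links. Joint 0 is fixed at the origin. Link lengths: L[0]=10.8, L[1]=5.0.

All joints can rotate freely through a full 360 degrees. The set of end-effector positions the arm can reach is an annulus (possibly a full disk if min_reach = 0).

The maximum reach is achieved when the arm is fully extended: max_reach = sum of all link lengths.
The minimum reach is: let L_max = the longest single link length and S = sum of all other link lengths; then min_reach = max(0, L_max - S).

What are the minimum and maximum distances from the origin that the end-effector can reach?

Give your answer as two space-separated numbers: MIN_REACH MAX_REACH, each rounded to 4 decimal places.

Answer: 5.8000 15.8000

Derivation:
Link lengths: [10.8, 5.0]
max_reach = 10.8 + 5 = 15.8
L_max = max([10.8, 5.0]) = 10.8
S (sum of others) = 15.8 - 10.8 = 5
min_reach = max(0, 10.8 - 5) = max(0, 5.8) = 5.8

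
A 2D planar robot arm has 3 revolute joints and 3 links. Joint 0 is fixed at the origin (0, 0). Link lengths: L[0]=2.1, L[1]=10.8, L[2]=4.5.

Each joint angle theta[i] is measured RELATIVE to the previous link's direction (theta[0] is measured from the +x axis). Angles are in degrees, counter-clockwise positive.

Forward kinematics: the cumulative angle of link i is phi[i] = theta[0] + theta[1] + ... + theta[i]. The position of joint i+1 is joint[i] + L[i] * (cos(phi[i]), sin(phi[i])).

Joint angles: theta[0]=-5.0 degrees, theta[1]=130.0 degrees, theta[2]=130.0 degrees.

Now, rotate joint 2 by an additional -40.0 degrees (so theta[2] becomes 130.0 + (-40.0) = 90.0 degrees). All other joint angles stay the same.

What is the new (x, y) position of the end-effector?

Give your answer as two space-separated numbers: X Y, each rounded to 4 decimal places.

joint[0] = (0.0000, 0.0000)  (base)
link 0: phi[0] = -5 = -5 deg
  cos(-5 deg) = 0.9962, sin(-5 deg) = -0.0872
  joint[1] = (0.0000, 0.0000) + 2.1 * (0.9962, -0.0872) = (0.0000 + 2.0920, 0.0000 + -0.1830) = (2.0920, -0.1830)
link 1: phi[1] = -5 + 130 = 125 deg
  cos(125 deg) = -0.5736, sin(125 deg) = 0.8192
  joint[2] = (2.0920, -0.1830) + 10.8 * (-0.5736, 0.8192) = (2.0920 + -6.1946, -0.1830 + 8.8468) = (-4.1026, 8.6638)
link 2: phi[2] = -5 + 130 + 90 = 215 deg
  cos(215 deg) = -0.8192, sin(215 deg) = -0.5736
  joint[3] = (-4.1026, 8.6638) + 4.5 * (-0.8192, -0.5736) = (-4.1026 + -3.6862, 8.6638 + -2.5811) = (-7.7888, 6.0827)
End effector: (-7.7888, 6.0827)

Answer: -7.7888 6.0827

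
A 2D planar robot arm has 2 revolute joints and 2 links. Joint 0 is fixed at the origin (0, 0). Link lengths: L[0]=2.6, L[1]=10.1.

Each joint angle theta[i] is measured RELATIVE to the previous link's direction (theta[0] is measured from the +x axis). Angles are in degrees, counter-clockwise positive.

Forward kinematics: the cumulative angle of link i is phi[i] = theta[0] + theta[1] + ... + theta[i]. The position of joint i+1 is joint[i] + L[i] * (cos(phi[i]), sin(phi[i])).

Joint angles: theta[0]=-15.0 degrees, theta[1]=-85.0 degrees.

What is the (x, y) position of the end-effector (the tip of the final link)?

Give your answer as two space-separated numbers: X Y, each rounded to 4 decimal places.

joint[0] = (0.0000, 0.0000)  (base)
link 0: phi[0] = -15 = -15 deg
  cos(-15 deg) = 0.9659, sin(-15 deg) = -0.2588
  joint[1] = (0.0000, 0.0000) + 2.6 * (0.9659, -0.2588) = (0.0000 + 2.5114, 0.0000 + -0.6729) = (2.5114, -0.6729)
link 1: phi[1] = -15 + -85 = -100 deg
  cos(-100 deg) = -0.1736, sin(-100 deg) = -0.9848
  joint[2] = (2.5114, -0.6729) + 10.1 * (-0.1736, -0.9848) = (2.5114 + -1.7538, -0.6729 + -9.9466) = (0.7576, -10.6195)
End effector: (0.7576, -10.6195)

Answer: 0.7576 -10.6195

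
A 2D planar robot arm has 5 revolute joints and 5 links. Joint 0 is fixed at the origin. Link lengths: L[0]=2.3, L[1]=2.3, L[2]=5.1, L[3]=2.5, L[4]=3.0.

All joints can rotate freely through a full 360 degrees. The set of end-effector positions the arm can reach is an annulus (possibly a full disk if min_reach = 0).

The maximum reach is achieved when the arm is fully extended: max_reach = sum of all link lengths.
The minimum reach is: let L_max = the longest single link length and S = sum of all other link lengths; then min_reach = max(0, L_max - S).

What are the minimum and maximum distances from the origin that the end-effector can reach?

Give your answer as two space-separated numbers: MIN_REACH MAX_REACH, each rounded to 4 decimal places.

Answer: 0.0000 15.2000

Derivation:
Link lengths: [2.3, 2.3, 5.1, 2.5, 3.0]
max_reach = 2.3 + 2.3 + 5.1 + 2.5 + 3 = 15.2
L_max = max([2.3, 2.3, 5.1, 2.5, 3.0]) = 5.1
S (sum of others) = 15.2 - 5.1 = 10.1
min_reach = max(0, 5.1 - 10.1) = max(0, -5) = 0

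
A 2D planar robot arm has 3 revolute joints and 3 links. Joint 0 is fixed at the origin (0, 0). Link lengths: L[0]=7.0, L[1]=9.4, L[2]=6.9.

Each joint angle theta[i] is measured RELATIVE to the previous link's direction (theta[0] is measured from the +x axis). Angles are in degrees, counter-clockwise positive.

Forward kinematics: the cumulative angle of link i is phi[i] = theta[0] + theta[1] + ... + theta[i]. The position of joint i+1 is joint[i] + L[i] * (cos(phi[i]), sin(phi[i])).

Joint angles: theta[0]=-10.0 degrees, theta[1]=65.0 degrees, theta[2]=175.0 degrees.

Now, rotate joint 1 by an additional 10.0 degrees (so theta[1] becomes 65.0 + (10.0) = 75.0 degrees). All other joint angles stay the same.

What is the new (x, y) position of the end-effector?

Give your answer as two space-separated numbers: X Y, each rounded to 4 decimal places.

joint[0] = (0.0000, 0.0000)  (base)
link 0: phi[0] = -10 = -10 deg
  cos(-10 deg) = 0.9848, sin(-10 deg) = -0.1736
  joint[1] = (0.0000, 0.0000) + 7 * (0.9848, -0.1736) = (0.0000 + 6.8937, 0.0000 + -1.2155) = (6.8937, -1.2155)
link 1: phi[1] = -10 + 75 = 65 deg
  cos(65 deg) = 0.4226, sin(65 deg) = 0.9063
  joint[2] = (6.8937, -1.2155) + 9.4 * (0.4226, 0.9063) = (6.8937 + 3.9726, -1.2155 + 8.5193) = (10.8663, 7.3038)
link 2: phi[2] = -10 + 75 + 175 = 240 deg
  cos(240 deg) = -0.5000, sin(240 deg) = -0.8660
  joint[3] = (10.8663, 7.3038) + 6.9 * (-0.5000, -0.8660) = (10.8663 + -3.4500, 7.3038 + -5.9756) = (7.4163, 1.3282)
End effector: (7.4163, 1.3282)

Answer: 7.4163 1.3282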